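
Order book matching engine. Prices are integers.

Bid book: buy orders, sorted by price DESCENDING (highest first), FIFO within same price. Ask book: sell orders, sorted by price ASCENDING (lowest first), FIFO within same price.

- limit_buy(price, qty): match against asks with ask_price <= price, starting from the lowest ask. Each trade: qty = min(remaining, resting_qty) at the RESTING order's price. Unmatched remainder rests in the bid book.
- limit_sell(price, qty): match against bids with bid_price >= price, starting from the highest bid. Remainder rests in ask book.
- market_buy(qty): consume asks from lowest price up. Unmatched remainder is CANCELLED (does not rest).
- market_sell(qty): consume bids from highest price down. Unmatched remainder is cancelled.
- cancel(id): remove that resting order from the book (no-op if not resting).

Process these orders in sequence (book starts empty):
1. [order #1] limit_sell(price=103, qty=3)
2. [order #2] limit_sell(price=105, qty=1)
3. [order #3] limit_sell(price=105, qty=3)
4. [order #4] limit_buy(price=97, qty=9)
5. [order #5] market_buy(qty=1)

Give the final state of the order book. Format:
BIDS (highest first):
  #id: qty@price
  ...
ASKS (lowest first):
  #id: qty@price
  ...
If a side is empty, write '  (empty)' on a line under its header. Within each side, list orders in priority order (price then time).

After op 1 [order #1] limit_sell(price=103, qty=3): fills=none; bids=[-] asks=[#1:3@103]
After op 2 [order #2] limit_sell(price=105, qty=1): fills=none; bids=[-] asks=[#1:3@103 #2:1@105]
After op 3 [order #3] limit_sell(price=105, qty=3): fills=none; bids=[-] asks=[#1:3@103 #2:1@105 #3:3@105]
After op 4 [order #4] limit_buy(price=97, qty=9): fills=none; bids=[#4:9@97] asks=[#1:3@103 #2:1@105 #3:3@105]
After op 5 [order #5] market_buy(qty=1): fills=#5x#1:1@103; bids=[#4:9@97] asks=[#1:2@103 #2:1@105 #3:3@105]

Answer: BIDS (highest first):
  #4: 9@97
ASKS (lowest first):
  #1: 2@103
  #2: 1@105
  #3: 3@105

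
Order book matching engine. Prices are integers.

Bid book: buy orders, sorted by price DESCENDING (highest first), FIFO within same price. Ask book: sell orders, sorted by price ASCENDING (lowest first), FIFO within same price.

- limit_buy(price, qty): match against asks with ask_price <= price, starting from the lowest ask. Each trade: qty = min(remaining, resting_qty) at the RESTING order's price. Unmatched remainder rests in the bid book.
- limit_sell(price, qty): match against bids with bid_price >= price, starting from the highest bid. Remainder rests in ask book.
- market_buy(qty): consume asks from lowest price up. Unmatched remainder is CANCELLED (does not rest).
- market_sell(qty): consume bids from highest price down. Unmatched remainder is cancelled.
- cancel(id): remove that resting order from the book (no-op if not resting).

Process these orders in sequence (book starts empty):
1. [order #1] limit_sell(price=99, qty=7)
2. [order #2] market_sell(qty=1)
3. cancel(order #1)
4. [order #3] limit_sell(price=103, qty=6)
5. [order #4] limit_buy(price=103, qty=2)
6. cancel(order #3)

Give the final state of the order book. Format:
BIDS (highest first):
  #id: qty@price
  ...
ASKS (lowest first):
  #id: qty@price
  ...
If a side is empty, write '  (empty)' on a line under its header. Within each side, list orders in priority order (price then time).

Answer: BIDS (highest first):
  (empty)
ASKS (lowest first):
  (empty)

Derivation:
After op 1 [order #1] limit_sell(price=99, qty=7): fills=none; bids=[-] asks=[#1:7@99]
After op 2 [order #2] market_sell(qty=1): fills=none; bids=[-] asks=[#1:7@99]
After op 3 cancel(order #1): fills=none; bids=[-] asks=[-]
After op 4 [order #3] limit_sell(price=103, qty=6): fills=none; bids=[-] asks=[#3:6@103]
After op 5 [order #4] limit_buy(price=103, qty=2): fills=#4x#3:2@103; bids=[-] asks=[#3:4@103]
After op 6 cancel(order #3): fills=none; bids=[-] asks=[-]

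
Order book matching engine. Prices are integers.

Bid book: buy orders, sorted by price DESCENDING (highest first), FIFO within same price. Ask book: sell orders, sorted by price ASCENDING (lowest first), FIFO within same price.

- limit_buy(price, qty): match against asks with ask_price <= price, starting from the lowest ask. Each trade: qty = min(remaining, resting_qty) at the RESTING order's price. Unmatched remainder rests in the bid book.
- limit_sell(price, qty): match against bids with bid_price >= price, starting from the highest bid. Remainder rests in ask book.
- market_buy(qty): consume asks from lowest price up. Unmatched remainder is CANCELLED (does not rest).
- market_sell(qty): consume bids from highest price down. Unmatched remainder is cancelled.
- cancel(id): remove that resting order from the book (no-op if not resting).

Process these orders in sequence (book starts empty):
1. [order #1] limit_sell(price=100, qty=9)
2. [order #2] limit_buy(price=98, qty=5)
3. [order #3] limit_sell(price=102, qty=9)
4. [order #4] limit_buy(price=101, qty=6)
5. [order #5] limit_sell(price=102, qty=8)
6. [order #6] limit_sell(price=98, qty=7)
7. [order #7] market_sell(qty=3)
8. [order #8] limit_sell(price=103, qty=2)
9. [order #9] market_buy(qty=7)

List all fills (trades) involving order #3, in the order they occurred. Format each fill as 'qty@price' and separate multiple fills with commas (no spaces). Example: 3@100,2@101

Answer: 2@102

Derivation:
After op 1 [order #1] limit_sell(price=100, qty=9): fills=none; bids=[-] asks=[#1:9@100]
After op 2 [order #2] limit_buy(price=98, qty=5): fills=none; bids=[#2:5@98] asks=[#1:9@100]
After op 3 [order #3] limit_sell(price=102, qty=9): fills=none; bids=[#2:5@98] asks=[#1:9@100 #3:9@102]
After op 4 [order #4] limit_buy(price=101, qty=6): fills=#4x#1:6@100; bids=[#2:5@98] asks=[#1:3@100 #3:9@102]
After op 5 [order #5] limit_sell(price=102, qty=8): fills=none; bids=[#2:5@98] asks=[#1:3@100 #3:9@102 #5:8@102]
After op 6 [order #6] limit_sell(price=98, qty=7): fills=#2x#6:5@98; bids=[-] asks=[#6:2@98 #1:3@100 #3:9@102 #5:8@102]
After op 7 [order #7] market_sell(qty=3): fills=none; bids=[-] asks=[#6:2@98 #1:3@100 #3:9@102 #5:8@102]
After op 8 [order #8] limit_sell(price=103, qty=2): fills=none; bids=[-] asks=[#6:2@98 #1:3@100 #3:9@102 #5:8@102 #8:2@103]
After op 9 [order #9] market_buy(qty=7): fills=#9x#6:2@98 #9x#1:3@100 #9x#3:2@102; bids=[-] asks=[#3:7@102 #5:8@102 #8:2@103]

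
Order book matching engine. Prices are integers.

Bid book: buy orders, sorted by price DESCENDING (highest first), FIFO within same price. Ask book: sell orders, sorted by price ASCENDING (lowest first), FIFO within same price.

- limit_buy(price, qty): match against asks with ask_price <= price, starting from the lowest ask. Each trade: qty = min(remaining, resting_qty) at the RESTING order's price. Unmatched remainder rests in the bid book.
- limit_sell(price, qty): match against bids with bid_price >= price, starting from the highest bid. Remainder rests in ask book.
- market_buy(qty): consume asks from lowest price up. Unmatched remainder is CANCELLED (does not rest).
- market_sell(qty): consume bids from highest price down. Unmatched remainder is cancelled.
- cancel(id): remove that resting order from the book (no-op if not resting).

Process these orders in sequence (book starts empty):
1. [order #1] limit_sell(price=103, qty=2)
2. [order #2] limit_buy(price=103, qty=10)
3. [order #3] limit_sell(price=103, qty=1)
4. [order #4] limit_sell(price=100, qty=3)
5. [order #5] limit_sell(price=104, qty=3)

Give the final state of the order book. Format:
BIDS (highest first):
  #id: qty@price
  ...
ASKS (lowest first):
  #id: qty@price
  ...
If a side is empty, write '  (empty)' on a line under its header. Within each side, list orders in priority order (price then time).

Answer: BIDS (highest first):
  #2: 4@103
ASKS (lowest first):
  #5: 3@104

Derivation:
After op 1 [order #1] limit_sell(price=103, qty=2): fills=none; bids=[-] asks=[#1:2@103]
After op 2 [order #2] limit_buy(price=103, qty=10): fills=#2x#1:2@103; bids=[#2:8@103] asks=[-]
After op 3 [order #3] limit_sell(price=103, qty=1): fills=#2x#3:1@103; bids=[#2:7@103] asks=[-]
After op 4 [order #4] limit_sell(price=100, qty=3): fills=#2x#4:3@103; bids=[#2:4@103] asks=[-]
After op 5 [order #5] limit_sell(price=104, qty=3): fills=none; bids=[#2:4@103] asks=[#5:3@104]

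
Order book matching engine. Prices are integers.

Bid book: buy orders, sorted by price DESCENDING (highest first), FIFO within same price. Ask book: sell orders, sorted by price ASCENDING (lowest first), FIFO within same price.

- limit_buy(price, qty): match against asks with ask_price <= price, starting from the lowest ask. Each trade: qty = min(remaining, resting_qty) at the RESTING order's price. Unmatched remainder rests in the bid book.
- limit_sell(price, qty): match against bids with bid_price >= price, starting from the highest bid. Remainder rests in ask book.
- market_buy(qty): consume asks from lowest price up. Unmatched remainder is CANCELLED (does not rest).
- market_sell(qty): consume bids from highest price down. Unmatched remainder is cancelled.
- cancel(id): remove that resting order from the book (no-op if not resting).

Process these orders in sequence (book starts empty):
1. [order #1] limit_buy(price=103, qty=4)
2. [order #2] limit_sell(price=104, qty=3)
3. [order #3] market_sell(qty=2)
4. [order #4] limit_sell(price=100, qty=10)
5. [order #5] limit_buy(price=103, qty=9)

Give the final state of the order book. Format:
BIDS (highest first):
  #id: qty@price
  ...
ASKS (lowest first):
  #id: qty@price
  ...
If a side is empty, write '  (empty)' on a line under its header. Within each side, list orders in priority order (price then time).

Answer: BIDS (highest first):
  #5: 1@103
ASKS (lowest first):
  #2: 3@104

Derivation:
After op 1 [order #1] limit_buy(price=103, qty=4): fills=none; bids=[#1:4@103] asks=[-]
After op 2 [order #2] limit_sell(price=104, qty=3): fills=none; bids=[#1:4@103] asks=[#2:3@104]
After op 3 [order #3] market_sell(qty=2): fills=#1x#3:2@103; bids=[#1:2@103] asks=[#2:3@104]
After op 4 [order #4] limit_sell(price=100, qty=10): fills=#1x#4:2@103; bids=[-] asks=[#4:8@100 #2:3@104]
After op 5 [order #5] limit_buy(price=103, qty=9): fills=#5x#4:8@100; bids=[#5:1@103] asks=[#2:3@104]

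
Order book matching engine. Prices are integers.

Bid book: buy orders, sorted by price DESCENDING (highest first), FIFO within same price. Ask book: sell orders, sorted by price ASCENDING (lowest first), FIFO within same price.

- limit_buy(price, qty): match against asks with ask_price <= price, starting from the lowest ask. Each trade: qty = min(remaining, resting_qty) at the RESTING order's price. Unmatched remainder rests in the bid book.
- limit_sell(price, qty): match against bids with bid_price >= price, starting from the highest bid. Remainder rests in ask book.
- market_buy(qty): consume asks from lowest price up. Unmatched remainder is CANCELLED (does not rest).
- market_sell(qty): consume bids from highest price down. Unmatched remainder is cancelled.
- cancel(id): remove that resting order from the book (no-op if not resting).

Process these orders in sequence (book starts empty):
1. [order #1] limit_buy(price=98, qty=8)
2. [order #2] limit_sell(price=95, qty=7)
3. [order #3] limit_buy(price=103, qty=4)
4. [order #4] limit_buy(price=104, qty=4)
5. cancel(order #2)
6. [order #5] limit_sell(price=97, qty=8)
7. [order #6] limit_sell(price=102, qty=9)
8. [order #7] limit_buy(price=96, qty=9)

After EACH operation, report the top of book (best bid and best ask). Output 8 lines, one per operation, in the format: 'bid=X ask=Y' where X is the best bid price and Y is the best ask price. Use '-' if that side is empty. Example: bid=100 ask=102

Answer: bid=98 ask=-
bid=98 ask=-
bid=103 ask=-
bid=104 ask=-
bid=104 ask=-
bid=98 ask=-
bid=98 ask=102
bid=98 ask=102

Derivation:
After op 1 [order #1] limit_buy(price=98, qty=8): fills=none; bids=[#1:8@98] asks=[-]
After op 2 [order #2] limit_sell(price=95, qty=7): fills=#1x#2:7@98; bids=[#1:1@98] asks=[-]
After op 3 [order #3] limit_buy(price=103, qty=4): fills=none; bids=[#3:4@103 #1:1@98] asks=[-]
After op 4 [order #4] limit_buy(price=104, qty=4): fills=none; bids=[#4:4@104 #3:4@103 #1:1@98] asks=[-]
After op 5 cancel(order #2): fills=none; bids=[#4:4@104 #3:4@103 #1:1@98] asks=[-]
After op 6 [order #5] limit_sell(price=97, qty=8): fills=#4x#5:4@104 #3x#5:4@103; bids=[#1:1@98] asks=[-]
After op 7 [order #6] limit_sell(price=102, qty=9): fills=none; bids=[#1:1@98] asks=[#6:9@102]
After op 8 [order #7] limit_buy(price=96, qty=9): fills=none; bids=[#1:1@98 #7:9@96] asks=[#6:9@102]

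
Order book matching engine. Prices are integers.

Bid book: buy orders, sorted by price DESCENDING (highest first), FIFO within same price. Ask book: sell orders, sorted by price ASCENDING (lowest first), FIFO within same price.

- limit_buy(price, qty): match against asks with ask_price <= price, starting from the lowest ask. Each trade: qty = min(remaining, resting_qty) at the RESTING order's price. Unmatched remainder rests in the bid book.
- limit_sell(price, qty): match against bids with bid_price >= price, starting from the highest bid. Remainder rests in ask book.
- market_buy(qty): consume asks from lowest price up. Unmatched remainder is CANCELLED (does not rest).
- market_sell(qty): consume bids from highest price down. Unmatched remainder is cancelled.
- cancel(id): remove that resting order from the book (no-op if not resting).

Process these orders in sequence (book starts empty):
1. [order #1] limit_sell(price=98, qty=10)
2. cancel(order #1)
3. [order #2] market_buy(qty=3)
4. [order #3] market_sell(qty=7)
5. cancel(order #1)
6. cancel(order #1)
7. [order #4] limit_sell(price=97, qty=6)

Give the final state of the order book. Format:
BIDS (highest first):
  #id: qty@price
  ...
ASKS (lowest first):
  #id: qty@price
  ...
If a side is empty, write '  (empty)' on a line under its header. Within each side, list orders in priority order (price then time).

After op 1 [order #1] limit_sell(price=98, qty=10): fills=none; bids=[-] asks=[#1:10@98]
After op 2 cancel(order #1): fills=none; bids=[-] asks=[-]
After op 3 [order #2] market_buy(qty=3): fills=none; bids=[-] asks=[-]
After op 4 [order #3] market_sell(qty=7): fills=none; bids=[-] asks=[-]
After op 5 cancel(order #1): fills=none; bids=[-] asks=[-]
After op 6 cancel(order #1): fills=none; bids=[-] asks=[-]
After op 7 [order #4] limit_sell(price=97, qty=6): fills=none; bids=[-] asks=[#4:6@97]

Answer: BIDS (highest first):
  (empty)
ASKS (lowest first):
  #4: 6@97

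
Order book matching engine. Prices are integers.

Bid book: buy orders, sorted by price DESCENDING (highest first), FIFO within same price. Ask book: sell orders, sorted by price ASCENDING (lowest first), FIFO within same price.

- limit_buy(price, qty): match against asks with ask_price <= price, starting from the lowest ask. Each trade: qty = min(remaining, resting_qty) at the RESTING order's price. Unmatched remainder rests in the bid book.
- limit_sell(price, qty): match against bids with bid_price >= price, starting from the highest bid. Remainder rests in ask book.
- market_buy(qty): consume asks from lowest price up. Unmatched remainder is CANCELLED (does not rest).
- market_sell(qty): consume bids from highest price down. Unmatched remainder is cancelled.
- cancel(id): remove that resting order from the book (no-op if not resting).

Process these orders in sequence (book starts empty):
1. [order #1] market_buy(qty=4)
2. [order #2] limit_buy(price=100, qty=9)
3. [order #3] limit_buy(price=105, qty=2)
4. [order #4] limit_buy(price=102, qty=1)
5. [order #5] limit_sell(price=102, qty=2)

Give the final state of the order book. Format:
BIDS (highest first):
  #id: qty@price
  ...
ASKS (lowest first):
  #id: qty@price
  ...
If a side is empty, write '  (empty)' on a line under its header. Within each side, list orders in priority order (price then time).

After op 1 [order #1] market_buy(qty=4): fills=none; bids=[-] asks=[-]
After op 2 [order #2] limit_buy(price=100, qty=9): fills=none; bids=[#2:9@100] asks=[-]
After op 3 [order #3] limit_buy(price=105, qty=2): fills=none; bids=[#3:2@105 #2:9@100] asks=[-]
After op 4 [order #4] limit_buy(price=102, qty=1): fills=none; bids=[#3:2@105 #4:1@102 #2:9@100] asks=[-]
After op 5 [order #5] limit_sell(price=102, qty=2): fills=#3x#5:2@105; bids=[#4:1@102 #2:9@100] asks=[-]

Answer: BIDS (highest first):
  #4: 1@102
  #2: 9@100
ASKS (lowest first):
  (empty)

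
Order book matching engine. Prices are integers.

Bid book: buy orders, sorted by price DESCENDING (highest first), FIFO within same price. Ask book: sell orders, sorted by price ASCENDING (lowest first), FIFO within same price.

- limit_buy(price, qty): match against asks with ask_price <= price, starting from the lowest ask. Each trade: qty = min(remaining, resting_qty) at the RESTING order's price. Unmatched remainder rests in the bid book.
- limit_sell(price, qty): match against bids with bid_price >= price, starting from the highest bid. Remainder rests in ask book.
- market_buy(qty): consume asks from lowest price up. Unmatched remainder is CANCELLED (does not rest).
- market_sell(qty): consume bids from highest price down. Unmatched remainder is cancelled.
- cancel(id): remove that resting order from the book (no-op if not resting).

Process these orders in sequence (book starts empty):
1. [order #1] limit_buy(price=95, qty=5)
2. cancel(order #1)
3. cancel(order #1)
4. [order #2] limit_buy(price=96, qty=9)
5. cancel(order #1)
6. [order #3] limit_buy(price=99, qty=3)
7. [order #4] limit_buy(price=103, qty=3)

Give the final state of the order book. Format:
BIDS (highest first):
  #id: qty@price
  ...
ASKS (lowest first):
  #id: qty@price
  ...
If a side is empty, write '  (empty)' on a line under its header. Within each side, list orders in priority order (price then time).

After op 1 [order #1] limit_buy(price=95, qty=5): fills=none; bids=[#1:5@95] asks=[-]
After op 2 cancel(order #1): fills=none; bids=[-] asks=[-]
After op 3 cancel(order #1): fills=none; bids=[-] asks=[-]
After op 4 [order #2] limit_buy(price=96, qty=9): fills=none; bids=[#2:9@96] asks=[-]
After op 5 cancel(order #1): fills=none; bids=[#2:9@96] asks=[-]
After op 6 [order #3] limit_buy(price=99, qty=3): fills=none; bids=[#3:3@99 #2:9@96] asks=[-]
After op 7 [order #4] limit_buy(price=103, qty=3): fills=none; bids=[#4:3@103 #3:3@99 #2:9@96] asks=[-]

Answer: BIDS (highest first):
  #4: 3@103
  #3: 3@99
  #2: 9@96
ASKS (lowest first):
  (empty)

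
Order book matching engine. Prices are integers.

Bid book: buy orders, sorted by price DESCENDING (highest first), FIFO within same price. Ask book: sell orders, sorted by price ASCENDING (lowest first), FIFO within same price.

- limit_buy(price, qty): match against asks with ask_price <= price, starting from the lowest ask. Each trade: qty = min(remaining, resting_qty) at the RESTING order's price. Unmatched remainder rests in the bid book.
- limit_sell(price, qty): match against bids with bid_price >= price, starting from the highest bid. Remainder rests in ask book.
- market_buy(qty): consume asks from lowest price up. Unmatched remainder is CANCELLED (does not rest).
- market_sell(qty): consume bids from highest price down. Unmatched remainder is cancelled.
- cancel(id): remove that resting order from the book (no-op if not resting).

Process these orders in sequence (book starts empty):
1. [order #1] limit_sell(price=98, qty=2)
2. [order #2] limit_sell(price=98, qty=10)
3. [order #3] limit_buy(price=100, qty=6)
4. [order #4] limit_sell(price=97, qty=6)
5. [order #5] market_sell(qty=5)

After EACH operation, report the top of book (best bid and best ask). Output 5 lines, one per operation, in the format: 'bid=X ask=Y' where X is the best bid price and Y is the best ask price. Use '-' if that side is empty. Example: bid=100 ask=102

Answer: bid=- ask=98
bid=- ask=98
bid=- ask=98
bid=- ask=97
bid=- ask=97

Derivation:
After op 1 [order #1] limit_sell(price=98, qty=2): fills=none; bids=[-] asks=[#1:2@98]
After op 2 [order #2] limit_sell(price=98, qty=10): fills=none; bids=[-] asks=[#1:2@98 #2:10@98]
After op 3 [order #3] limit_buy(price=100, qty=6): fills=#3x#1:2@98 #3x#2:4@98; bids=[-] asks=[#2:6@98]
After op 4 [order #4] limit_sell(price=97, qty=6): fills=none; bids=[-] asks=[#4:6@97 #2:6@98]
After op 5 [order #5] market_sell(qty=5): fills=none; bids=[-] asks=[#4:6@97 #2:6@98]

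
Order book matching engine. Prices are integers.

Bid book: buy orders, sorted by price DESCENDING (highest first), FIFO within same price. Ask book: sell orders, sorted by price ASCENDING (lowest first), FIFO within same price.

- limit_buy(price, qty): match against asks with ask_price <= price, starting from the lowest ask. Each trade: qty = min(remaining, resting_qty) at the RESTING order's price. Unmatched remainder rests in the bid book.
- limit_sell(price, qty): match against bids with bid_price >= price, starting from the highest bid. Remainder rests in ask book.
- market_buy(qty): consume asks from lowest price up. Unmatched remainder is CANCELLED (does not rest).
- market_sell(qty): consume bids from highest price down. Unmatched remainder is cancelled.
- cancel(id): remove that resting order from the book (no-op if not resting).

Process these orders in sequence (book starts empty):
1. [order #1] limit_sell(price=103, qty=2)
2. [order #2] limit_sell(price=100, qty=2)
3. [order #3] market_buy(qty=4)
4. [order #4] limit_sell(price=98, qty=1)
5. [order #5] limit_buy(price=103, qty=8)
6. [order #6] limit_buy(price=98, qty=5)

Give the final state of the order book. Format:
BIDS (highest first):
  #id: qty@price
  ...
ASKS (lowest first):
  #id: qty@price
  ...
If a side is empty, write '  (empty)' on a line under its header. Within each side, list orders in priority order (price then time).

After op 1 [order #1] limit_sell(price=103, qty=2): fills=none; bids=[-] asks=[#1:2@103]
After op 2 [order #2] limit_sell(price=100, qty=2): fills=none; bids=[-] asks=[#2:2@100 #1:2@103]
After op 3 [order #3] market_buy(qty=4): fills=#3x#2:2@100 #3x#1:2@103; bids=[-] asks=[-]
After op 4 [order #4] limit_sell(price=98, qty=1): fills=none; bids=[-] asks=[#4:1@98]
After op 5 [order #5] limit_buy(price=103, qty=8): fills=#5x#4:1@98; bids=[#5:7@103] asks=[-]
After op 6 [order #6] limit_buy(price=98, qty=5): fills=none; bids=[#5:7@103 #6:5@98] asks=[-]

Answer: BIDS (highest first):
  #5: 7@103
  #6: 5@98
ASKS (lowest first):
  (empty)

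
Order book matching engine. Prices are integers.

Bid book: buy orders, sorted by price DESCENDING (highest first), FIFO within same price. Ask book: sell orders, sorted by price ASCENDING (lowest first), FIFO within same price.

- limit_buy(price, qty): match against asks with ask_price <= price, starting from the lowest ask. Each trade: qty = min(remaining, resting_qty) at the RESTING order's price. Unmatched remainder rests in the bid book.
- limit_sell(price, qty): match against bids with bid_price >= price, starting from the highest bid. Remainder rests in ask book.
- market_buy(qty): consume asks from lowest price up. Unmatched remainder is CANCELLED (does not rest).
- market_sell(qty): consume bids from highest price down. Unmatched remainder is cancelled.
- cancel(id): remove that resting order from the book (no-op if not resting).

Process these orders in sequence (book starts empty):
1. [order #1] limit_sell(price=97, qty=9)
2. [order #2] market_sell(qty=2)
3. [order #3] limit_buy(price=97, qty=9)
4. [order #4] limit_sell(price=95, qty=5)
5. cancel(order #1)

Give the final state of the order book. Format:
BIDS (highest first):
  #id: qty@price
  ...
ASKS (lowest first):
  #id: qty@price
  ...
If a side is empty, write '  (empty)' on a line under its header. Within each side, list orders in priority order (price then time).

Answer: BIDS (highest first):
  (empty)
ASKS (lowest first):
  #4: 5@95

Derivation:
After op 1 [order #1] limit_sell(price=97, qty=9): fills=none; bids=[-] asks=[#1:9@97]
After op 2 [order #2] market_sell(qty=2): fills=none; bids=[-] asks=[#1:9@97]
After op 3 [order #3] limit_buy(price=97, qty=9): fills=#3x#1:9@97; bids=[-] asks=[-]
After op 4 [order #4] limit_sell(price=95, qty=5): fills=none; bids=[-] asks=[#4:5@95]
After op 5 cancel(order #1): fills=none; bids=[-] asks=[#4:5@95]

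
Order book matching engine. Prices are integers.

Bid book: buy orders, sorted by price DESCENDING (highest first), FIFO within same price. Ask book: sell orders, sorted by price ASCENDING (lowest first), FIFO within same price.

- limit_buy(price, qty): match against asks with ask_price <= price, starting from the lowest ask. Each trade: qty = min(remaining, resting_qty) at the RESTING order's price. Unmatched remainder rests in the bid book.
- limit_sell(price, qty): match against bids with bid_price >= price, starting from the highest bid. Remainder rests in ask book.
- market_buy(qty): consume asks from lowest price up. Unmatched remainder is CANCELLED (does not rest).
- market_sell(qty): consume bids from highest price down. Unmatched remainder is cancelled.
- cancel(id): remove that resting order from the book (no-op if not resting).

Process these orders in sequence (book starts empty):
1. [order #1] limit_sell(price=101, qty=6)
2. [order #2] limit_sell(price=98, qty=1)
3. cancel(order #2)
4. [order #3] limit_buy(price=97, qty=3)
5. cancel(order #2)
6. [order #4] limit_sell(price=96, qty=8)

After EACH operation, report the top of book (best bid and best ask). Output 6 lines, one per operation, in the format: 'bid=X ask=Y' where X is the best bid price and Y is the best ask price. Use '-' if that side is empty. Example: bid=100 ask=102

Answer: bid=- ask=101
bid=- ask=98
bid=- ask=101
bid=97 ask=101
bid=97 ask=101
bid=- ask=96

Derivation:
After op 1 [order #1] limit_sell(price=101, qty=6): fills=none; bids=[-] asks=[#1:6@101]
After op 2 [order #2] limit_sell(price=98, qty=1): fills=none; bids=[-] asks=[#2:1@98 #1:6@101]
After op 3 cancel(order #2): fills=none; bids=[-] asks=[#1:6@101]
After op 4 [order #3] limit_buy(price=97, qty=3): fills=none; bids=[#3:3@97] asks=[#1:6@101]
After op 5 cancel(order #2): fills=none; bids=[#3:3@97] asks=[#1:6@101]
After op 6 [order #4] limit_sell(price=96, qty=8): fills=#3x#4:3@97; bids=[-] asks=[#4:5@96 #1:6@101]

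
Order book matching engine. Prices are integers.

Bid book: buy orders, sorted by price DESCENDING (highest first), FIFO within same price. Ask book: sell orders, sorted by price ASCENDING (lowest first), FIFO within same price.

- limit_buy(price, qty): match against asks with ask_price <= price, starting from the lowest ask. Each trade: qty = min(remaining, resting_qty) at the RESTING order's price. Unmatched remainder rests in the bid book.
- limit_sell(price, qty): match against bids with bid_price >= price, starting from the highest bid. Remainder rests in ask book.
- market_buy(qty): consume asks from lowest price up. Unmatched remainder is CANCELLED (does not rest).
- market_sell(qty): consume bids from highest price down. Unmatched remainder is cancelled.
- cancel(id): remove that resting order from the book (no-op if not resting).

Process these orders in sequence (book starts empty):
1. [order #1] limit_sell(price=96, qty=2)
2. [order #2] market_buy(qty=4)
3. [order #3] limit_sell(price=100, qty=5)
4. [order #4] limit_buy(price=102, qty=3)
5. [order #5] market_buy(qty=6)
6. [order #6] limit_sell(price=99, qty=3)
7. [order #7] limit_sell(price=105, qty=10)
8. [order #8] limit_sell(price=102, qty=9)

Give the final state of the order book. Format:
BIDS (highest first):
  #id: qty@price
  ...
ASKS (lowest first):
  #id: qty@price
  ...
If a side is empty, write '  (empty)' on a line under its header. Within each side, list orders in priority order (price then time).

After op 1 [order #1] limit_sell(price=96, qty=2): fills=none; bids=[-] asks=[#1:2@96]
After op 2 [order #2] market_buy(qty=4): fills=#2x#1:2@96; bids=[-] asks=[-]
After op 3 [order #3] limit_sell(price=100, qty=5): fills=none; bids=[-] asks=[#3:5@100]
After op 4 [order #4] limit_buy(price=102, qty=3): fills=#4x#3:3@100; bids=[-] asks=[#3:2@100]
After op 5 [order #5] market_buy(qty=6): fills=#5x#3:2@100; bids=[-] asks=[-]
After op 6 [order #6] limit_sell(price=99, qty=3): fills=none; bids=[-] asks=[#6:3@99]
After op 7 [order #7] limit_sell(price=105, qty=10): fills=none; bids=[-] asks=[#6:3@99 #7:10@105]
After op 8 [order #8] limit_sell(price=102, qty=9): fills=none; bids=[-] asks=[#6:3@99 #8:9@102 #7:10@105]

Answer: BIDS (highest first):
  (empty)
ASKS (lowest first):
  #6: 3@99
  #8: 9@102
  #7: 10@105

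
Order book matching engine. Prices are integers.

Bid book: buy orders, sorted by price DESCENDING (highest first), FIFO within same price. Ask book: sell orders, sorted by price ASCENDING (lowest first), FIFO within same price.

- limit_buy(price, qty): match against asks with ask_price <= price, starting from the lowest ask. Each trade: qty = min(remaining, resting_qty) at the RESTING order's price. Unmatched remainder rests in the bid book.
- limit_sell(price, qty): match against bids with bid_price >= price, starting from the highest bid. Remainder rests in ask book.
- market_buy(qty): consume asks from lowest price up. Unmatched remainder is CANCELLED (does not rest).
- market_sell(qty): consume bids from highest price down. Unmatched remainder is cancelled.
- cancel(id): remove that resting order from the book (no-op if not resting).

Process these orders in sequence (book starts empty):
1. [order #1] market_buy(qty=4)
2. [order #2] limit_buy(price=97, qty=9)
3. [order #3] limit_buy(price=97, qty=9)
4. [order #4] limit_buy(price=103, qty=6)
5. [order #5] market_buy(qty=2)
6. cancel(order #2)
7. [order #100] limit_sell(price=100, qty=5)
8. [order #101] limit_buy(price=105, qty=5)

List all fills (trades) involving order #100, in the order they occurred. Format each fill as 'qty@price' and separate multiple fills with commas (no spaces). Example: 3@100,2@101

After op 1 [order #1] market_buy(qty=4): fills=none; bids=[-] asks=[-]
After op 2 [order #2] limit_buy(price=97, qty=9): fills=none; bids=[#2:9@97] asks=[-]
After op 3 [order #3] limit_buy(price=97, qty=9): fills=none; bids=[#2:9@97 #3:9@97] asks=[-]
After op 4 [order #4] limit_buy(price=103, qty=6): fills=none; bids=[#4:6@103 #2:9@97 #3:9@97] asks=[-]
After op 5 [order #5] market_buy(qty=2): fills=none; bids=[#4:6@103 #2:9@97 #3:9@97] asks=[-]
After op 6 cancel(order #2): fills=none; bids=[#4:6@103 #3:9@97] asks=[-]
After op 7 [order #100] limit_sell(price=100, qty=5): fills=#4x#100:5@103; bids=[#4:1@103 #3:9@97] asks=[-]
After op 8 [order #101] limit_buy(price=105, qty=5): fills=none; bids=[#101:5@105 #4:1@103 #3:9@97] asks=[-]

Answer: 5@103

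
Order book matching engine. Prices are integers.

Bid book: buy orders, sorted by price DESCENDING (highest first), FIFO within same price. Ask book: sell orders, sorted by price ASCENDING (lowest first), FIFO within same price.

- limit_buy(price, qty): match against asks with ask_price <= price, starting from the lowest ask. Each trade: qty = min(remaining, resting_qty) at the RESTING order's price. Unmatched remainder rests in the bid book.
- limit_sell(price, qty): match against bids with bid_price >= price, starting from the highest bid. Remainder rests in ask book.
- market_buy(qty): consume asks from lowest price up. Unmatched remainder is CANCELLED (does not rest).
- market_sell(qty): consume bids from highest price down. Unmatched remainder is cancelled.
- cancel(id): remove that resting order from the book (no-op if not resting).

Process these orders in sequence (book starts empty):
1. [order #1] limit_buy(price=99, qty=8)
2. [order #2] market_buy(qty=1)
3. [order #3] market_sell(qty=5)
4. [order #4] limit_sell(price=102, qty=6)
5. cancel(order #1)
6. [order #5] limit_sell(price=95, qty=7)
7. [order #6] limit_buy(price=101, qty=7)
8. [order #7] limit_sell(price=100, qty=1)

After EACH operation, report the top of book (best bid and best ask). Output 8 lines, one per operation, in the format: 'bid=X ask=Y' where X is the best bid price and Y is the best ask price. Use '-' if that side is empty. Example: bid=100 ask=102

Answer: bid=99 ask=-
bid=99 ask=-
bid=99 ask=-
bid=99 ask=102
bid=- ask=102
bid=- ask=95
bid=- ask=102
bid=- ask=100

Derivation:
After op 1 [order #1] limit_buy(price=99, qty=8): fills=none; bids=[#1:8@99] asks=[-]
After op 2 [order #2] market_buy(qty=1): fills=none; bids=[#1:8@99] asks=[-]
After op 3 [order #3] market_sell(qty=5): fills=#1x#3:5@99; bids=[#1:3@99] asks=[-]
After op 4 [order #4] limit_sell(price=102, qty=6): fills=none; bids=[#1:3@99] asks=[#4:6@102]
After op 5 cancel(order #1): fills=none; bids=[-] asks=[#4:6@102]
After op 6 [order #5] limit_sell(price=95, qty=7): fills=none; bids=[-] asks=[#5:7@95 #4:6@102]
After op 7 [order #6] limit_buy(price=101, qty=7): fills=#6x#5:7@95; bids=[-] asks=[#4:6@102]
After op 8 [order #7] limit_sell(price=100, qty=1): fills=none; bids=[-] asks=[#7:1@100 #4:6@102]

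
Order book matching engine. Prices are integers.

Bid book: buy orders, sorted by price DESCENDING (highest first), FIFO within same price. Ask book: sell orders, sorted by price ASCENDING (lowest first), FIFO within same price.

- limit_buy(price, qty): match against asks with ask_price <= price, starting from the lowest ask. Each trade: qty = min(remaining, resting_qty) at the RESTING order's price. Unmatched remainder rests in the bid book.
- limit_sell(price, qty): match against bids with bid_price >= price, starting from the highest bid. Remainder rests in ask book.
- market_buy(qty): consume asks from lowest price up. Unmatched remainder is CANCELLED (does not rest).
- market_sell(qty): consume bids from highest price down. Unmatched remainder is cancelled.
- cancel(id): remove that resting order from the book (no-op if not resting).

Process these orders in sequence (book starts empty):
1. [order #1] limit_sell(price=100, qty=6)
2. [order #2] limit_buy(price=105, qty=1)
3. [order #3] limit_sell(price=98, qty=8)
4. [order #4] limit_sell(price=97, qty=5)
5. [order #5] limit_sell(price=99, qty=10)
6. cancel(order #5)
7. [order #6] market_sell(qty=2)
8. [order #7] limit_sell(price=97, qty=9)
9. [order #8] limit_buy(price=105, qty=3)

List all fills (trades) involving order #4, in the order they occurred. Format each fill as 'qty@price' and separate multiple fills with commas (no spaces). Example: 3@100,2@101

After op 1 [order #1] limit_sell(price=100, qty=6): fills=none; bids=[-] asks=[#1:6@100]
After op 2 [order #2] limit_buy(price=105, qty=1): fills=#2x#1:1@100; bids=[-] asks=[#1:5@100]
After op 3 [order #3] limit_sell(price=98, qty=8): fills=none; bids=[-] asks=[#3:8@98 #1:5@100]
After op 4 [order #4] limit_sell(price=97, qty=5): fills=none; bids=[-] asks=[#4:5@97 #3:8@98 #1:5@100]
After op 5 [order #5] limit_sell(price=99, qty=10): fills=none; bids=[-] asks=[#4:5@97 #3:8@98 #5:10@99 #1:5@100]
After op 6 cancel(order #5): fills=none; bids=[-] asks=[#4:5@97 #3:8@98 #1:5@100]
After op 7 [order #6] market_sell(qty=2): fills=none; bids=[-] asks=[#4:5@97 #3:8@98 #1:5@100]
After op 8 [order #7] limit_sell(price=97, qty=9): fills=none; bids=[-] asks=[#4:5@97 #7:9@97 #3:8@98 #1:5@100]
After op 9 [order #8] limit_buy(price=105, qty=3): fills=#8x#4:3@97; bids=[-] asks=[#4:2@97 #7:9@97 #3:8@98 #1:5@100]

Answer: 3@97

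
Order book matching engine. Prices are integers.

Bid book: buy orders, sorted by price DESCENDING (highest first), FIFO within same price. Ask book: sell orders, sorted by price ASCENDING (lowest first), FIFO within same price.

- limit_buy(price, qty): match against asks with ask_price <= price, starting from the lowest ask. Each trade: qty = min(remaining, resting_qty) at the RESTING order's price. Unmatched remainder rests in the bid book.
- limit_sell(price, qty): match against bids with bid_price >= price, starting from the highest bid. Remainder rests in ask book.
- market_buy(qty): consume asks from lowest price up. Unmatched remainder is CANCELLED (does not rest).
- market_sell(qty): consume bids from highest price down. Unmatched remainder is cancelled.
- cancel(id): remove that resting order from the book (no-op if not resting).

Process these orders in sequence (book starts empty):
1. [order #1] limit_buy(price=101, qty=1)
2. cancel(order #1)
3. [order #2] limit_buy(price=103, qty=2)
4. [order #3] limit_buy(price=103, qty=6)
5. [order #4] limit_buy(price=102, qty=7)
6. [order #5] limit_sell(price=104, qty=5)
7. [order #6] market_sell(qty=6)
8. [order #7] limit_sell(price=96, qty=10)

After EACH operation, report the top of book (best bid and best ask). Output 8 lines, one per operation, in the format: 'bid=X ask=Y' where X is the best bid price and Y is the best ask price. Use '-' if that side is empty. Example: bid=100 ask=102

After op 1 [order #1] limit_buy(price=101, qty=1): fills=none; bids=[#1:1@101] asks=[-]
After op 2 cancel(order #1): fills=none; bids=[-] asks=[-]
After op 3 [order #2] limit_buy(price=103, qty=2): fills=none; bids=[#2:2@103] asks=[-]
After op 4 [order #3] limit_buy(price=103, qty=6): fills=none; bids=[#2:2@103 #3:6@103] asks=[-]
After op 5 [order #4] limit_buy(price=102, qty=7): fills=none; bids=[#2:2@103 #3:6@103 #4:7@102] asks=[-]
After op 6 [order #5] limit_sell(price=104, qty=5): fills=none; bids=[#2:2@103 #3:6@103 #4:7@102] asks=[#5:5@104]
After op 7 [order #6] market_sell(qty=6): fills=#2x#6:2@103 #3x#6:4@103; bids=[#3:2@103 #4:7@102] asks=[#5:5@104]
After op 8 [order #7] limit_sell(price=96, qty=10): fills=#3x#7:2@103 #4x#7:7@102; bids=[-] asks=[#7:1@96 #5:5@104]

Answer: bid=101 ask=-
bid=- ask=-
bid=103 ask=-
bid=103 ask=-
bid=103 ask=-
bid=103 ask=104
bid=103 ask=104
bid=- ask=96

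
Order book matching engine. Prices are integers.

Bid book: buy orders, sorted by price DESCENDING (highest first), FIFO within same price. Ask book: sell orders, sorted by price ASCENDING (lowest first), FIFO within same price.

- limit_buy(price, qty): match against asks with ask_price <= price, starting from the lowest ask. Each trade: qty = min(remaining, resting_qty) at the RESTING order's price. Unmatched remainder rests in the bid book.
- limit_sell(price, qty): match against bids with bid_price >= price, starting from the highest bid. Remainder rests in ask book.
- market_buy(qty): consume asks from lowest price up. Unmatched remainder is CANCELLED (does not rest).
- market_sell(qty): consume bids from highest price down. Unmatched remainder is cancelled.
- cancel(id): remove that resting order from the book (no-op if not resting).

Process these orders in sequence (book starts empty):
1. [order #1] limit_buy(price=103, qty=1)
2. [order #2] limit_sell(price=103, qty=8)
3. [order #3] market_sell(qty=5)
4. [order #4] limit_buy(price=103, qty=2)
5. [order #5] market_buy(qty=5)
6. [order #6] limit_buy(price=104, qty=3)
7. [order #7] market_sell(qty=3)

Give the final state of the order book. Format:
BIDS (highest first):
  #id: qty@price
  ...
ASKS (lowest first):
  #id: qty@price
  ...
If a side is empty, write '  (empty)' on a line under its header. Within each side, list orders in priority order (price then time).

Answer: BIDS (highest first):
  (empty)
ASKS (lowest first):
  (empty)

Derivation:
After op 1 [order #1] limit_buy(price=103, qty=1): fills=none; bids=[#1:1@103] asks=[-]
After op 2 [order #2] limit_sell(price=103, qty=8): fills=#1x#2:1@103; bids=[-] asks=[#2:7@103]
After op 3 [order #3] market_sell(qty=5): fills=none; bids=[-] asks=[#2:7@103]
After op 4 [order #4] limit_buy(price=103, qty=2): fills=#4x#2:2@103; bids=[-] asks=[#2:5@103]
After op 5 [order #5] market_buy(qty=5): fills=#5x#2:5@103; bids=[-] asks=[-]
After op 6 [order #6] limit_buy(price=104, qty=3): fills=none; bids=[#6:3@104] asks=[-]
After op 7 [order #7] market_sell(qty=3): fills=#6x#7:3@104; bids=[-] asks=[-]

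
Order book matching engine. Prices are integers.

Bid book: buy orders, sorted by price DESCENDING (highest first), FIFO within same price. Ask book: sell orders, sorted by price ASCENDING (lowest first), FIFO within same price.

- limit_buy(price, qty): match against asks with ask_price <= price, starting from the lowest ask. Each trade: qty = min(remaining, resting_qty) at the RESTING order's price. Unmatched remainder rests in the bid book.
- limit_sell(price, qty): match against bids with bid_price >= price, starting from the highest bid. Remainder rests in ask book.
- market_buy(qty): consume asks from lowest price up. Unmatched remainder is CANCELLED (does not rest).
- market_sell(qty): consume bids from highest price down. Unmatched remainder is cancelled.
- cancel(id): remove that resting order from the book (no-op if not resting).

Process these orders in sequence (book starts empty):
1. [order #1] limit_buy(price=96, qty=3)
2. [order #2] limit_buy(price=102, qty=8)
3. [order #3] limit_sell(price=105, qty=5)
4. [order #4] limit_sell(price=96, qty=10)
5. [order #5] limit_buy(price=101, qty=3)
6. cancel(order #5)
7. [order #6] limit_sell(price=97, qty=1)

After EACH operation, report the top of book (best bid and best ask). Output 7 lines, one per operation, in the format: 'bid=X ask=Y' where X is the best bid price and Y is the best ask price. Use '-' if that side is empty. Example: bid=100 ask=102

After op 1 [order #1] limit_buy(price=96, qty=3): fills=none; bids=[#1:3@96] asks=[-]
After op 2 [order #2] limit_buy(price=102, qty=8): fills=none; bids=[#2:8@102 #1:3@96] asks=[-]
After op 3 [order #3] limit_sell(price=105, qty=5): fills=none; bids=[#2:8@102 #1:3@96] asks=[#3:5@105]
After op 4 [order #4] limit_sell(price=96, qty=10): fills=#2x#4:8@102 #1x#4:2@96; bids=[#1:1@96] asks=[#3:5@105]
After op 5 [order #5] limit_buy(price=101, qty=3): fills=none; bids=[#5:3@101 #1:1@96] asks=[#3:5@105]
After op 6 cancel(order #5): fills=none; bids=[#1:1@96] asks=[#3:5@105]
After op 7 [order #6] limit_sell(price=97, qty=1): fills=none; bids=[#1:1@96] asks=[#6:1@97 #3:5@105]

Answer: bid=96 ask=-
bid=102 ask=-
bid=102 ask=105
bid=96 ask=105
bid=101 ask=105
bid=96 ask=105
bid=96 ask=97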